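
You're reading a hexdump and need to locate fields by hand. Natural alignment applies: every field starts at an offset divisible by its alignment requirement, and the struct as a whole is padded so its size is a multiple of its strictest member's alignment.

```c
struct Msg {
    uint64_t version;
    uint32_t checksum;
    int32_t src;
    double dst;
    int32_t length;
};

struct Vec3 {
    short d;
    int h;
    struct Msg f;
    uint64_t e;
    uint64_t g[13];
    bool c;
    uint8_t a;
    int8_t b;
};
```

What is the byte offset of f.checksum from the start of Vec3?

16

Msg: @0: version [8B, align 8] → 8; @8: checksum [4B, align 4] → 12; @12: src [4B, align 4] → 16; @16: dst [8B, align 8] → 24; @24: length [4B, align 4] → 28; +4 tail pad (align 8); size 32, align 8
@0: d [2B, align 2] → 2
+2 pad (align 4)
@4: h [4B, align 4] → 8
@8: f [32B, align 8] → 40
within Msg: checksum at 8
8 + 8 = 16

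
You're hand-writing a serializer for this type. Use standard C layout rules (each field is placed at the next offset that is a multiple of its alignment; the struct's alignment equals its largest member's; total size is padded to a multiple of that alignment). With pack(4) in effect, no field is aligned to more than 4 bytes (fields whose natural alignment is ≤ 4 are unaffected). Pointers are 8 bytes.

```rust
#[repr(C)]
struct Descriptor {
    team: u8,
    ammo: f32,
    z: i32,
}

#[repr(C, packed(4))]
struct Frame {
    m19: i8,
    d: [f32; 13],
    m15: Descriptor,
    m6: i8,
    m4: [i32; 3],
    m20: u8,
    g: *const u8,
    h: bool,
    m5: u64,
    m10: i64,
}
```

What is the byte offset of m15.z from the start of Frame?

64

Descriptor: 0..1  team  (1B, 1-aligned); 1..4  -- padding (3B); 4..8  ammo  (4B, 4-aligned); 8..12  z  (4B, 4-aligned); sizeof = 12, alignof = 4
0..1  m19  (1B, 1-aligned)
1..4  -- padding (3B)
4..56  d  (52B, 4-aligned)
56..68  m15  (12B, 4-aligned)
within Descriptor: z at 8
56 + 8 = 64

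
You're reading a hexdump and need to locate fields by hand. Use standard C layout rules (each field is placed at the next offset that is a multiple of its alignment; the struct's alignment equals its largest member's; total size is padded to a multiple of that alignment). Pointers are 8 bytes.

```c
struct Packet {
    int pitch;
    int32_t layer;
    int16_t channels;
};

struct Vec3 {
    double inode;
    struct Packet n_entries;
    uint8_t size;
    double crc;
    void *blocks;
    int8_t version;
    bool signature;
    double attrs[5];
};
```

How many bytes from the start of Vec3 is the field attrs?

48

Packet: @0: pitch [4B, align 4] → 4; @4: layer [4B, align 4] → 8; @8: channels [2B, align 2] → 10; +2 tail pad (align 4); size 12, align 4
@0: inode [8B, align 8] → 8
@8: n_entries [12B, align 4] → 20
@20: size [1B, align 1] → 21
+3 pad (align 8)
@24: crc [8B, align 8] → 32
@32: blocks [8B, align 8] → 40
@40: version [1B, align 1] → 41
@41: signature [1B, align 1] → 42
+6 pad (align 8)
@48: attrs [40B, align 8] → 88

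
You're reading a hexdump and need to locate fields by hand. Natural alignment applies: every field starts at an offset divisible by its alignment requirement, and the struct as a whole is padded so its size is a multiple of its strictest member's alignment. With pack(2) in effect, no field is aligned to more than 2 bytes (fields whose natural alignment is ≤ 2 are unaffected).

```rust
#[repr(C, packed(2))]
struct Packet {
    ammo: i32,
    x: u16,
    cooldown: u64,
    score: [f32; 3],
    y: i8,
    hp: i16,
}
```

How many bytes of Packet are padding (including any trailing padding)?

1

ammo at 0 (size 4, align 2) → ends 4
x at 4 (size 2, align 2) → ends 6
cooldown at 6 (size 8, align 2) → ends 14
score at 14 (size 12, align 2) → ends 26
y at 26 (size 1, align 1) → ends 27
pad 1 to align 2 for hp
hp at 28 (size 2, align 2) → ends 30
total 30 bytes, alignment 2
data bytes 29, size 30 → padding 1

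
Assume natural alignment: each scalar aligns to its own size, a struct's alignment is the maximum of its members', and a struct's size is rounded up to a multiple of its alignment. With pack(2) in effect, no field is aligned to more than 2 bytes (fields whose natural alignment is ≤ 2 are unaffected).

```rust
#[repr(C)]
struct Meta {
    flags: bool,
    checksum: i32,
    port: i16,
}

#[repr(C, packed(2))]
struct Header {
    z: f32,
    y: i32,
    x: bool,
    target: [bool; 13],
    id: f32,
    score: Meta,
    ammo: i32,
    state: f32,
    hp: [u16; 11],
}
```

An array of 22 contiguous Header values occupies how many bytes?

Meta: 0..1  flags  (1B, 1-aligned); 1..4  -- padding (3B); 4..8  checksum  (4B, 4-aligned); 8..10  port  (2B, 2-aligned); 10..12  -- tail padding (2B); sizeof = 12, alignof = 4
0..4  z  (4B, 2-aligned)
4..8  y  (4B, 2-aligned)
8..9  x  (1B, 1-aligned)
9..22  target  (13B, 1-aligned)
22..26  id  (4B, 2-aligned)
26..38  score  (12B, 2-aligned)
38..42  ammo  (4B, 2-aligned)
42..46  state  (4B, 2-aligned)
46..68  hp  (22B, 2-aligned)
sizeof = 68, alignof = 2
array of 22: 22 × 68 = 1496

1496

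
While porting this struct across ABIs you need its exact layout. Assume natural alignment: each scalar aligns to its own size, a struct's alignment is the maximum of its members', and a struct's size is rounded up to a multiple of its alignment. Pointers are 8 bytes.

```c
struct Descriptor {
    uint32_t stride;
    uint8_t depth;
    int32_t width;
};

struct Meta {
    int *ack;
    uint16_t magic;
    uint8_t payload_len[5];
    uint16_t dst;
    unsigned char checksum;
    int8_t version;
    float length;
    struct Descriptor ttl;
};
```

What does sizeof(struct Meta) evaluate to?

40 bytes

Descriptor: 0..4  stride  (4B, 4-aligned); 4..5  depth  (1B, 1-aligned); 5..8  -- padding (3B); 8..12  width  (4B, 4-aligned); sizeof = 12, alignof = 4
0..8  ack  (8B, 8-aligned)
8..10  magic  (2B, 2-aligned)
10..15  payload_len  (5B, 1-aligned)
15..16  -- padding (1B)
16..18  dst  (2B, 2-aligned)
18..19  checksum  (1B, 1-aligned)
19..20  version  (1B, 1-aligned)
20..24  length  (4B, 4-aligned)
24..36  ttl  (12B, 4-aligned)
36..40  -- tail padding (4B)
sizeof = 40, alignof = 8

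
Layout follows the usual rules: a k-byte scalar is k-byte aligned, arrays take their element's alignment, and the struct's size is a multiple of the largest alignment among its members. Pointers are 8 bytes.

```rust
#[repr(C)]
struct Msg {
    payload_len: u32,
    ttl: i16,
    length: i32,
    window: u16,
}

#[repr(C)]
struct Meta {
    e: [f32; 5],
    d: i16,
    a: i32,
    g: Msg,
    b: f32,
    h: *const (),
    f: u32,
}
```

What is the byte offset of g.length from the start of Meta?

Msg: 0..4  payload_len  (4B, 4-aligned); 4..6  ttl  (2B, 2-aligned); 6..8  -- padding (2B); 8..12  length  (4B, 4-aligned); 12..14  window  (2B, 2-aligned); 14..16  -- tail padding (2B); sizeof = 16, alignof = 4
0..20  e  (20B, 4-aligned)
20..22  d  (2B, 2-aligned)
22..24  -- padding (2B)
24..28  a  (4B, 4-aligned)
28..44  g  (16B, 4-aligned)
within Msg: length at 8
28 + 8 = 36

36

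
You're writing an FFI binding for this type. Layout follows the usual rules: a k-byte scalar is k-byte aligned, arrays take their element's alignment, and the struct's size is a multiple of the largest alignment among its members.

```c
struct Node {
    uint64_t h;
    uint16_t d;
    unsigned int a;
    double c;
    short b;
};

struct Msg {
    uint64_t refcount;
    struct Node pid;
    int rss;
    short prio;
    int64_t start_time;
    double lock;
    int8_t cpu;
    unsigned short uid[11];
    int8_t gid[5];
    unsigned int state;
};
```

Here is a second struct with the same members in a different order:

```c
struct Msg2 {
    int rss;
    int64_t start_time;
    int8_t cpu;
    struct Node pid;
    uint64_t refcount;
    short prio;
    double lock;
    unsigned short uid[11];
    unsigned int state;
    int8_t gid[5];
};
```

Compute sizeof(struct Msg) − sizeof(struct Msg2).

-16

Node: @0: h [8B, align 8] → 8; @8: d [2B, align 2] → 10; +2 pad (align 4); @12: a [4B, align 4] → 16; @16: c [8B, align 8] → 24; @24: b [2B, align 2] → 26; +6 tail pad (align 8); size 32, align 8
@0: refcount [8B, align 8] → 8
@8: pid [32B, align 8] → 40
@40: rss [4B, align 4] → 44
@44: prio [2B, align 2] → 46
+2 pad (align 8)
@48: start_time [8B, align 8] → 56
@56: lock [8B, align 8] → 64
@64: cpu [1B, align 1] → 65
+1 pad (align 2)
@66: uid [22B, align 2] → 88
@88: gid [5B, align 1] → 93
+3 pad (align 4)
@96: state [4B, align 4] → 100
+4 tail pad (align 8)
size 104, align 8
— Msg2 —
@0: rss [4B, align 4] → 4
+4 pad (align 8)
@8: start_time [8B, align 8] → 16
@16: cpu [1B, align 1] → 17
+7 pad (align 8)
@24: pid [32B, align 8] → 56
@56: refcount [8B, align 8] → 64
@64: prio [2B, align 2] → 66
+6 pad (align 8)
@72: lock [8B, align 8] → 80
@80: uid [22B, align 2] → 102
+2 pad (align 4)
@104: state [4B, align 4] → 108
@108: gid [5B, align 1] → 113
+7 tail pad (align 8)
size 120, align 8
104 − 120 = -16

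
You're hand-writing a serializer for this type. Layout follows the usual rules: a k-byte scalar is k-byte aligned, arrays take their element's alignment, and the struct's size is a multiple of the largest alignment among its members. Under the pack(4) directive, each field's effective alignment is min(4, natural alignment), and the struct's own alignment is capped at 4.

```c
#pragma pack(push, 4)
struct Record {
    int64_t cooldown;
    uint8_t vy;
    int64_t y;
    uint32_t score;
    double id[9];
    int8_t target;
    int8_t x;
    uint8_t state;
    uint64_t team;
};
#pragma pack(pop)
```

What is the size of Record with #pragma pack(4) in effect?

0..8  cooldown  (8B, 4-aligned)
8..9  vy  (1B, 1-aligned)
9..12  -- padding (3B)
12..20  y  (8B, 4-aligned)
20..24  score  (4B, 4-aligned)
24..96  id  (72B, 4-aligned)
96..97  target  (1B, 1-aligned)
97..98  x  (1B, 1-aligned)
98..99  state  (1B, 1-aligned)
99..100  -- padding (1B)
100..108  team  (8B, 4-aligned)
sizeof = 108, alignof = 4

108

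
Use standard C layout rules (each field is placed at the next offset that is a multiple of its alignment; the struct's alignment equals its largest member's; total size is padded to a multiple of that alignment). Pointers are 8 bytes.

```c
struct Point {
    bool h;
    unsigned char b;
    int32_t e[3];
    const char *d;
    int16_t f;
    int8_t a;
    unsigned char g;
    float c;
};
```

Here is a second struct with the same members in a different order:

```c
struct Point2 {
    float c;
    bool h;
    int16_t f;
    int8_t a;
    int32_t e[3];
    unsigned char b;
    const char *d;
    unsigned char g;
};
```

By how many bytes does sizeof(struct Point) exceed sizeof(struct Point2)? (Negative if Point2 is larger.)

-16

h at 0 (size 1, align 1) → ends 1
b at 1 (size 1, align 1) → ends 2
pad 2 to align 4 for e
e at 4 (size 12, align 4) → ends 16
d at 16 (size 8, align 8) → ends 24
f at 24 (size 2, align 2) → ends 26
a at 26 (size 1, align 1) → ends 27
g at 27 (size 1, align 1) → ends 28
c at 28 (size 4, align 4) → ends 32
total 32 bytes, alignment 8
— Point2 —
c at 0 (size 4, align 4) → ends 4
h at 4 (size 1, align 1) → ends 5
pad 1 to align 2 for f
f at 6 (size 2, align 2) → ends 8
a at 8 (size 1, align 1) → ends 9
pad 3 to align 4 for e
e at 12 (size 12, align 4) → ends 24
b at 24 (size 1, align 1) → ends 25
pad 7 to align 8 for d
d at 32 (size 8, align 8) → ends 40
g at 40 (size 1, align 1) → ends 41
tail pad 7 to reach multiple of 8
total 48 bytes, alignment 8
32 − 48 = -16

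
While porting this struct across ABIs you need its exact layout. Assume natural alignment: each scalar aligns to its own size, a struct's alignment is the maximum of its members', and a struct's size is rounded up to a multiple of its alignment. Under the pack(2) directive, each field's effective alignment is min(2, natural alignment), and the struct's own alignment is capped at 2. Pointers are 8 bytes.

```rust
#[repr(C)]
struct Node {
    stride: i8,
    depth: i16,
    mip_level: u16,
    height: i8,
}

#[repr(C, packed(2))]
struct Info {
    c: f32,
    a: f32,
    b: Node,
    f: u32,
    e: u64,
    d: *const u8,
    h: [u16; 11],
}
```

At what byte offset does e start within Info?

20

Node: stride at 0 (size 1, align 1) → ends 1; pad 1 to align 2 for depth; depth at 2 (size 2, align 2) → ends 4; mip_level at 4 (size 2, align 2) → ends 6; height at 6 (size 1, align 1) → ends 7; tail pad 1 to reach multiple of 2; total 8 bytes, alignment 2
c at 0 (size 4, align 2) → ends 4
a at 4 (size 4, align 2) → ends 8
b at 8 (size 8, align 2) → ends 16
f at 16 (size 4, align 2) → ends 20
e at 20 (size 8, align 2) → ends 28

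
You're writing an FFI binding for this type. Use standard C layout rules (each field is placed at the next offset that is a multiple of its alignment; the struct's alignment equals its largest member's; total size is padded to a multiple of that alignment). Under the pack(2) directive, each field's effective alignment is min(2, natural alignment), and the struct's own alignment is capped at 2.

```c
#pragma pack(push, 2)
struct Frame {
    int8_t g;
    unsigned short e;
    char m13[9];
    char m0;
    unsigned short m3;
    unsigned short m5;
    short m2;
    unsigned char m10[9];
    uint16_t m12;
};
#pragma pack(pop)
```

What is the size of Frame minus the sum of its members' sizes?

2

@0: g [1B, align 1] → 1
+1 pad (align 2)
@2: e [2B, align 2] → 4
@4: m13 [9B, align 1] → 13
@13: m0 [1B, align 1] → 14
@14: m3 [2B, align 2] → 16
@16: m5 [2B, align 2] → 18
@18: m2 [2B, align 2] → 20
@20: m10 [9B, align 1] → 29
+1 pad (align 2)
@30: m12 [2B, align 2] → 32
size 32, align 2
data bytes 30, size 32 → padding 2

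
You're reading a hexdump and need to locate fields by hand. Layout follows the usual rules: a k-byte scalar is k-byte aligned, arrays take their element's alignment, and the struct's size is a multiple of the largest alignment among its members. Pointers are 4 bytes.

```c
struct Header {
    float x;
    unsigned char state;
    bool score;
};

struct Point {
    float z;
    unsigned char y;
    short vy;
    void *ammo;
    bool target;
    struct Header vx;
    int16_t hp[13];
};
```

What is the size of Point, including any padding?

Header: 0..4  x  (4B, 4-aligned); 4..5  state  (1B, 1-aligned); 5..6  score  (1B, 1-aligned); 6..8  -- tail padding (2B); sizeof = 8, alignof = 4
0..4  z  (4B, 4-aligned)
4..5  y  (1B, 1-aligned)
5..6  -- padding (1B)
6..8  vy  (2B, 2-aligned)
8..12  ammo  (4B, 4-aligned)
12..13  target  (1B, 1-aligned)
13..16  -- padding (3B)
16..24  vx  (8B, 4-aligned)
24..50  hp  (26B, 2-aligned)
50..52  -- tail padding (2B)
sizeof = 52, alignof = 4

52 bytes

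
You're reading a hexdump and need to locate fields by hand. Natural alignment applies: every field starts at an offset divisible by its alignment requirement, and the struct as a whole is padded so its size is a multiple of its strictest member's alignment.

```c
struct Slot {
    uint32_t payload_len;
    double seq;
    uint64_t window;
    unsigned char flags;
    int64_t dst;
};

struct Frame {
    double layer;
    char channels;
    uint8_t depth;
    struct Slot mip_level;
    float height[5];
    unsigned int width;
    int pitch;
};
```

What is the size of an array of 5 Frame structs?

440

Slot: @0: payload_len [4B, align 4] → 4; +4 pad (align 8); @8: seq [8B, align 8] → 16; @16: window [8B, align 8] → 24; @24: flags [1B, align 1] → 25; +7 pad (align 8); @32: dst [8B, align 8] → 40; size 40, align 8
@0: layer [8B, align 8] → 8
@8: channels [1B, align 1] → 9
@9: depth [1B, align 1] → 10
+6 pad (align 8)
@16: mip_level [40B, align 8] → 56
@56: height [20B, align 4] → 76
@76: width [4B, align 4] → 80
@80: pitch [4B, align 4] → 84
+4 tail pad (align 8)
size 88, align 8
array of 5: 5 × 88 = 440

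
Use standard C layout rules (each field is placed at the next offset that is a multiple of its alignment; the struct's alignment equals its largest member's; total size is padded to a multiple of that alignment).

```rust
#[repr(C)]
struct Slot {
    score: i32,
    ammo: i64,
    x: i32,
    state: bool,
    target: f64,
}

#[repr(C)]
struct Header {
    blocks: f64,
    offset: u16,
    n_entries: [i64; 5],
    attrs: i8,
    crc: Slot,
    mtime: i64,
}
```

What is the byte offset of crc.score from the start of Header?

Slot: 0..4  score  (4B, 4-aligned); 4..8  -- padding (4B); 8..16  ammo  (8B, 8-aligned); 16..20  x  (4B, 4-aligned); 20..21  state  (1B, 1-aligned); 21..24  -- padding (3B); 24..32  target  (8B, 8-aligned); sizeof = 32, alignof = 8
0..8  blocks  (8B, 8-aligned)
8..10  offset  (2B, 2-aligned)
10..16  -- padding (6B)
16..56  n_entries  (40B, 8-aligned)
56..57  attrs  (1B, 1-aligned)
57..64  -- padding (7B)
64..96  crc  (32B, 8-aligned)
within Slot: score at 0
64 + 0 = 64

64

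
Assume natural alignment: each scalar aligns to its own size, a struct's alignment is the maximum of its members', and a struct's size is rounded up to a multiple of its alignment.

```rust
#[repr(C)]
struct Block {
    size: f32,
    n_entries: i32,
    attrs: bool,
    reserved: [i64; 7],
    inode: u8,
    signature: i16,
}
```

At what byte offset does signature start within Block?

74

size at 0 (size 4, align 4) → ends 4
n_entries at 4 (size 4, align 4) → ends 8
attrs at 8 (size 1, align 1) → ends 9
pad 7 to align 8 for reserved
reserved at 16 (size 56, align 8) → ends 72
inode at 72 (size 1, align 1) → ends 73
pad 1 to align 2 for signature
signature at 74 (size 2, align 2) → ends 76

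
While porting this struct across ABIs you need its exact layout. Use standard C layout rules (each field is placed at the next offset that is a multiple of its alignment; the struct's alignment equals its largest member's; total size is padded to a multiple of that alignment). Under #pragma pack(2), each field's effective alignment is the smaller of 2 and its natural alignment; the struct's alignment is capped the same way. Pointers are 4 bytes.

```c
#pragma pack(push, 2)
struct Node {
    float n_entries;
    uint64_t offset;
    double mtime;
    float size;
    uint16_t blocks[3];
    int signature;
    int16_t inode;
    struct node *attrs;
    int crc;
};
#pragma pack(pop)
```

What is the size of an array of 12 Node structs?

528

n_entries at 0 (size 4, align 2) → ends 4
offset at 4 (size 8, align 2) → ends 12
mtime at 12 (size 8, align 2) → ends 20
size at 20 (size 4, align 2) → ends 24
blocks at 24 (size 6, align 2) → ends 30
signature at 30 (size 4, align 2) → ends 34
inode at 34 (size 2, align 2) → ends 36
attrs at 36 (size 4, align 2) → ends 40
crc at 40 (size 4, align 2) → ends 44
total 44 bytes, alignment 2
array of 12: 12 × 44 = 528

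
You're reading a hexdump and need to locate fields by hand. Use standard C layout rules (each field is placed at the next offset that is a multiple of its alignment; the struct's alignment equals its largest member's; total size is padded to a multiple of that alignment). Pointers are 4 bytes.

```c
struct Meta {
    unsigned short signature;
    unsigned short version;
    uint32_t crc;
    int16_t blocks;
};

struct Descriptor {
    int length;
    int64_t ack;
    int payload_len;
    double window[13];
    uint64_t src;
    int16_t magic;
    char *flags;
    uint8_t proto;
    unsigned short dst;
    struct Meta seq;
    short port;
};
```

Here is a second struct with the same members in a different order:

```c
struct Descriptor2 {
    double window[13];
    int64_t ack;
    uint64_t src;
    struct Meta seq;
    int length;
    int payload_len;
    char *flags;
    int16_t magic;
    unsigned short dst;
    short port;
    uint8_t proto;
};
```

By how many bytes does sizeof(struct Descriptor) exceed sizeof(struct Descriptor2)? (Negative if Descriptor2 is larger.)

Meta: @0: signature [2B, align 2] → 2; @2: version [2B, align 2] → 4; @4: crc [4B, align 4] → 8; @8: blocks [2B, align 2] → 10; +2 tail pad (align 4); size 12, align 4
@0: length [4B, align 4] → 4
+4 pad (align 8)
@8: ack [8B, align 8] → 16
@16: payload_len [4B, align 4] → 20
+4 pad (align 8)
@24: window [104B, align 8] → 128
@128: src [8B, align 8] → 136
@136: magic [2B, align 2] → 138
+2 pad (align 4)
@140: flags [4B, align 4] → 144
@144: proto [1B, align 1] → 145
+1 pad (align 2)
@146: dst [2B, align 2] → 148
@148: seq [12B, align 4] → 160
@160: port [2B, align 2] → 162
+6 tail pad (align 8)
size 168, align 8
— Descriptor2 —
@0: window [104B, align 8] → 104
@104: ack [8B, align 8] → 112
@112: src [8B, align 8] → 120
@120: seq [12B, align 4] → 132
@132: length [4B, align 4] → 136
@136: payload_len [4B, align 4] → 140
@140: flags [4B, align 4] → 144
@144: magic [2B, align 2] → 146
@146: dst [2B, align 2] → 148
@148: port [2B, align 2] → 150
@150: proto [1B, align 1] → 151
+1 tail pad (align 8)
size 152, align 8
168 − 152 = 16

16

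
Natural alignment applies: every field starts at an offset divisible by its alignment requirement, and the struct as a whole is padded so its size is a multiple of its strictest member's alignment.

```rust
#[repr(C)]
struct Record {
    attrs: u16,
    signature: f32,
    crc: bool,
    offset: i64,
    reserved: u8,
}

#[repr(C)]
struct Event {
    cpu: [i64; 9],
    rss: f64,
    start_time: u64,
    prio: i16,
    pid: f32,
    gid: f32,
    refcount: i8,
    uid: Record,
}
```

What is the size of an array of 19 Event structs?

Record: @0: attrs [2B, align 2] → 2; +2 pad (align 4); @4: signature [4B, align 4] → 8; @8: crc [1B, align 1] → 9; +7 pad (align 8); @16: offset [8B, align 8] → 24; @24: reserved [1B, align 1] → 25; +7 tail pad (align 8); size 32, align 8
@0: cpu [72B, align 8] → 72
@72: rss [8B, align 8] → 80
@80: start_time [8B, align 8] → 88
@88: prio [2B, align 2] → 90
+2 pad (align 4)
@92: pid [4B, align 4] → 96
@96: gid [4B, align 4] → 100
@100: refcount [1B, align 1] → 101
+3 pad (align 8)
@104: uid [32B, align 8] → 136
size 136, align 8
array of 19: 19 × 136 = 2584

2584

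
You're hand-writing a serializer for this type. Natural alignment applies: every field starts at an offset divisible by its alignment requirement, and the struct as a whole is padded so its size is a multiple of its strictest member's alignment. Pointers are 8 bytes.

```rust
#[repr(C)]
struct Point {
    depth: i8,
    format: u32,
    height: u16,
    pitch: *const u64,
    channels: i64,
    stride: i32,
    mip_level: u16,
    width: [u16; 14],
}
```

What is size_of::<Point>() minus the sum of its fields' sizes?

depth at 0 (size 1, align 1) → ends 1
pad 3 to align 4 for format
format at 4 (size 4, align 4) → ends 8
height at 8 (size 2, align 2) → ends 10
pad 6 to align 8 for pitch
pitch at 16 (size 8, align 8) → ends 24
channels at 24 (size 8, align 8) → ends 32
stride at 32 (size 4, align 4) → ends 36
mip_level at 36 (size 2, align 2) → ends 38
width at 38 (size 28, align 2) → ends 66
tail pad 6 to reach multiple of 8
total 72 bytes, alignment 8
data bytes 57, size 72 → padding 15

15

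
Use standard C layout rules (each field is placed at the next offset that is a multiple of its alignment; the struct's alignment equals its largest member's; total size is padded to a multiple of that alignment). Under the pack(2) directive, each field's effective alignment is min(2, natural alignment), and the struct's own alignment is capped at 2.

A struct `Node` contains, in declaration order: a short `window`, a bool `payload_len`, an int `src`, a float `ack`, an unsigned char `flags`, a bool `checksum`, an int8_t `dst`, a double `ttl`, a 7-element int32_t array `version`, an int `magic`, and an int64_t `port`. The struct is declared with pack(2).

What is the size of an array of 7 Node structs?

448

window at 0 (size 2, align 2) → ends 2
payload_len at 2 (size 1, align 1) → ends 3
pad 1 to align 2 for src
src at 4 (size 4, align 2) → ends 8
ack at 8 (size 4, align 2) → ends 12
flags at 12 (size 1, align 1) → ends 13
checksum at 13 (size 1, align 1) → ends 14
dst at 14 (size 1, align 1) → ends 15
pad 1 to align 2 for ttl
ttl at 16 (size 8, align 2) → ends 24
version at 24 (size 28, align 2) → ends 52
magic at 52 (size 4, align 2) → ends 56
port at 56 (size 8, align 2) → ends 64
total 64 bytes, alignment 2
array of 7: 7 × 64 = 448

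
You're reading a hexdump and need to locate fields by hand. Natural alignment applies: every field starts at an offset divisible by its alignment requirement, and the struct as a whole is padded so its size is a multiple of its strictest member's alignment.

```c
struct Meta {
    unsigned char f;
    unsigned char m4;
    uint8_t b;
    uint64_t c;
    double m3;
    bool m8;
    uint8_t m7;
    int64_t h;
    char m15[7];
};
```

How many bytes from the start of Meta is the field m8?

f at 0 (size 1, align 1) → ends 1
m4 at 1 (size 1, align 1) → ends 2
b at 2 (size 1, align 1) → ends 3
pad 5 to align 8 for c
c at 8 (size 8, align 8) → ends 16
m3 at 16 (size 8, align 8) → ends 24
m8 at 24 (size 1, align 1) → ends 25

24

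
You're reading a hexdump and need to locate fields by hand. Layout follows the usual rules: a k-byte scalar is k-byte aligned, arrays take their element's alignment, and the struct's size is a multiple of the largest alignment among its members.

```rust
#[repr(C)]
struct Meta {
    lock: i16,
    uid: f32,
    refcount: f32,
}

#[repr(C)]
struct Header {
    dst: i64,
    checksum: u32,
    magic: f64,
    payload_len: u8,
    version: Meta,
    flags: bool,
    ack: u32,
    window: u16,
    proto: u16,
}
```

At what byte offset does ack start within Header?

44

Meta: lock at 0 (size 2, align 2) → ends 2; pad 2 to align 4 for uid; uid at 4 (size 4, align 4) → ends 8; refcount at 8 (size 4, align 4) → ends 12; total 12 bytes, alignment 4
dst at 0 (size 8, align 8) → ends 8
checksum at 8 (size 4, align 4) → ends 12
pad 4 to align 8 for magic
magic at 16 (size 8, align 8) → ends 24
payload_len at 24 (size 1, align 1) → ends 25
pad 3 to align 4 for version
version at 28 (size 12, align 4) → ends 40
flags at 40 (size 1, align 1) → ends 41
pad 3 to align 4 for ack
ack at 44 (size 4, align 4) → ends 48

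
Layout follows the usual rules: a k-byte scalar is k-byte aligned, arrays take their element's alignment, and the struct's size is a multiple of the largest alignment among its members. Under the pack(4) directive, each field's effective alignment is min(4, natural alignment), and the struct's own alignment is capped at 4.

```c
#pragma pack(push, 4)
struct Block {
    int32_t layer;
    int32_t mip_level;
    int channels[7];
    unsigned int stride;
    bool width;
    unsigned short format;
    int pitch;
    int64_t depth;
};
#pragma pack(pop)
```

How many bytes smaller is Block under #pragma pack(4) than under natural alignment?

0

natural layout:
  layer at 0 (size 4, align 4) → ends 4
  mip_level at 4 (size 4, align 4) → ends 8
  channels at 8 (size 28, align 4) → ends 36
  stride at 36 (size 4, align 4) → ends 40
  width at 40 (size 1, align 1) → ends 41
  pad 1 to align 2 for format
  format at 42 (size 2, align 2) → ends 44
  pitch at 44 (size 4, align 4) → ends 48
  depth at 48 (size 8, align 8) → ends 56
  total 56 bytes, alignment 8
packed(4) layout:
  layer at 0 (size 4, align 4) → ends 4
  mip_level at 4 (size 4, align 4) → ends 8
  channels at 8 (size 28, align 4) → ends 36
  stride at 36 (size 4, align 4) → ends 40
  width at 40 (size 1, align 1) → ends 41
  pad 1 to align 2 for format
  format at 42 (size 2, align 2) → ends 44
  pitch at 44 (size 4, align 4) → ends 48
  depth at 48 (size 8, align 4) → ends 56
  total 56 bytes, alignment 4
56 − 56 = 0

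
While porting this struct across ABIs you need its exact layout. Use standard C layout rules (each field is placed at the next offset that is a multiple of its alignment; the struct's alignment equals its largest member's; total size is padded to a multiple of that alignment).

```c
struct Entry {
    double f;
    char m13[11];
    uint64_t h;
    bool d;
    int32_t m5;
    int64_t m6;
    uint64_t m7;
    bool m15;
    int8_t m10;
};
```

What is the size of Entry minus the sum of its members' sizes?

14

0..8  f  (8B, 8-aligned)
8..19  m13  (11B, 1-aligned)
19..24  -- padding (5B)
24..32  h  (8B, 8-aligned)
32..33  d  (1B, 1-aligned)
33..36  -- padding (3B)
36..40  m5  (4B, 4-aligned)
40..48  m6  (8B, 8-aligned)
48..56  m7  (8B, 8-aligned)
56..57  m15  (1B, 1-aligned)
57..58  m10  (1B, 1-aligned)
58..64  -- tail padding (6B)
sizeof = 64, alignof = 8
data bytes 50, size 64 → padding 14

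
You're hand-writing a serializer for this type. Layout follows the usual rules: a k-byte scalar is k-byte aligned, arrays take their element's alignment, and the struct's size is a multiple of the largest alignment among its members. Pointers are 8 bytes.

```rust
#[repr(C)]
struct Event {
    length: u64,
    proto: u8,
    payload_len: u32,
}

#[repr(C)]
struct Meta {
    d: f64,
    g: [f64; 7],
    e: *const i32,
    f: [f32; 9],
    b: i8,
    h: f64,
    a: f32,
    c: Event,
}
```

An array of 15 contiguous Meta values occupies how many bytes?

2160

Event: length at 0 (size 8, align 8) → ends 8; proto at 8 (size 1, align 1) → ends 9; pad 3 to align 4 for payload_len; payload_len at 12 (size 4, align 4) → ends 16; total 16 bytes, alignment 8
d at 0 (size 8, align 8) → ends 8
g at 8 (size 56, align 8) → ends 64
e at 64 (size 8, align 8) → ends 72
f at 72 (size 36, align 4) → ends 108
b at 108 (size 1, align 1) → ends 109
pad 3 to align 8 for h
h at 112 (size 8, align 8) → ends 120
a at 120 (size 4, align 4) → ends 124
pad 4 to align 8 for c
c at 128 (size 16, align 8) → ends 144
total 144 bytes, alignment 8
array of 15: 15 × 144 = 2160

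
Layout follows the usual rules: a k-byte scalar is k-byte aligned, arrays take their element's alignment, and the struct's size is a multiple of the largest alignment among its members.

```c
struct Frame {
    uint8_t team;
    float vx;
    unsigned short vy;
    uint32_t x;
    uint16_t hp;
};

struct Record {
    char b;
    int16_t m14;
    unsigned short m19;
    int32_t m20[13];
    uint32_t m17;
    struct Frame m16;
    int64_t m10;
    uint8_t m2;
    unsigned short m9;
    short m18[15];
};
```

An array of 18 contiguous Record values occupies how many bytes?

2448

Frame: @0: team [1B, align 1] → 1; +3 pad (align 4); @4: vx [4B, align 4] → 8; @8: vy [2B, align 2] → 10; +2 pad (align 4); @12: x [4B, align 4] → 16; @16: hp [2B, align 2] → 18; +2 tail pad (align 4); size 20, align 4
@0: b [1B, align 1] → 1
+1 pad (align 2)
@2: m14 [2B, align 2] → 4
@4: m19 [2B, align 2] → 6
+2 pad (align 4)
@8: m20 [52B, align 4] → 60
@60: m17 [4B, align 4] → 64
@64: m16 [20B, align 4] → 84
+4 pad (align 8)
@88: m10 [8B, align 8] → 96
@96: m2 [1B, align 1] → 97
+1 pad (align 2)
@98: m9 [2B, align 2] → 100
@100: m18 [30B, align 2] → 130
+6 tail pad (align 8)
size 136, align 8
array of 18: 18 × 136 = 2448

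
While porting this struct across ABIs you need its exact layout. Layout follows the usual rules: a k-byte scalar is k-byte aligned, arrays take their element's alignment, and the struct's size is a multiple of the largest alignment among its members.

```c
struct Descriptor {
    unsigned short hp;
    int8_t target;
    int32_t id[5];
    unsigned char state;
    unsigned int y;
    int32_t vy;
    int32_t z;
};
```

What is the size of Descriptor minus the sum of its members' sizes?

4

@0: hp [2B, align 2] → 2
@2: target [1B, align 1] → 3
+1 pad (align 4)
@4: id [20B, align 4] → 24
@24: state [1B, align 1] → 25
+3 pad (align 4)
@28: y [4B, align 4] → 32
@32: vy [4B, align 4] → 36
@36: z [4B, align 4] → 40
size 40, align 4
data bytes 36, size 40 → padding 4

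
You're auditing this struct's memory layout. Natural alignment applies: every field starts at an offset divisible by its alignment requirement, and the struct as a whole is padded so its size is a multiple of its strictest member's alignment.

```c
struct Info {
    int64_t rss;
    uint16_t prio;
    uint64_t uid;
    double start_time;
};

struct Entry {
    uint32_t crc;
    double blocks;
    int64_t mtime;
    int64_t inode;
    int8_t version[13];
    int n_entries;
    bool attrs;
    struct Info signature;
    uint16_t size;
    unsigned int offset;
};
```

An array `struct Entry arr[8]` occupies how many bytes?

Info: @0: rss [8B, align 8] → 8; @8: prio [2B, align 2] → 10; +6 pad (align 8); @16: uid [8B, align 8] → 24; @24: start_time [8B, align 8] → 32; size 32, align 8
@0: crc [4B, align 4] → 4
+4 pad (align 8)
@8: blocks [8B, align 8] → 16
@16: mtime [8B, align 8] → 24
@24: inode [8B, align 8] → 32
@32: version [13B, align 1] → 45
+3 pad (align 4)
@48: n_entries [4B, align 4] → 52
@52: attrs [1B, align 1] → 53
+3 pad (align 8)
@56: signature [32B, align 8] → 88
@88: size [2B, align 2] → 90
+2 pad (align 4)
@92: offset [4B, align 4] → 96
size 96, align 8
array of 8: 8 × 96 = 768

768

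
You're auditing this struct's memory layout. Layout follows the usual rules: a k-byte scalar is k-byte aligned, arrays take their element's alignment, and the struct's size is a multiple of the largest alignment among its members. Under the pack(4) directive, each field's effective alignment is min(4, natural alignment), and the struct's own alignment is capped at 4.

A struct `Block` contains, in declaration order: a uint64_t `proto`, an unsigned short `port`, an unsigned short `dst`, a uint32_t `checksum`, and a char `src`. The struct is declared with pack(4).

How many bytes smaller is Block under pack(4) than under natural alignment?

natural layout:
  @0: proto [8B, align 8] → 8
  @8: port [2B, align 2] → 10
  @10: dst [2B, align 2] → 12
  @12: checksum [4B, align 4] → 16
  @16: src [1B, align 1] → 17
  +7 tail pad (align 8)
  size 24, align 8
packed(4) layout:
  @0: proto [8B, align 4] → 8
  @8: port [2B, align 2] → 10
  @10: dst [2B, align 2] → 12
  @12: checksum [4B, align 4] → 16
  @16: src [1B, align 1] → 17
  +3 tail pad (align 4)
  size 20, align 4
24 − 20 = 4

4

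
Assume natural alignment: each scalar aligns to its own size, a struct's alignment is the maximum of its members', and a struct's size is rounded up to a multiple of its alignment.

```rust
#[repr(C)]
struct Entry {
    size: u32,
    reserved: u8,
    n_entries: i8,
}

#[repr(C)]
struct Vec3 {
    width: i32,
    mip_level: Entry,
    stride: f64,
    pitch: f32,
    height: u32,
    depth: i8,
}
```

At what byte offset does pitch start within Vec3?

Entry: @0: size [4B, align 4] → 4; @4: reserved [1B, align 1] → 5; @5: n_entries [1B, align 1] → 6; +2 tail pad (align 4); size 8, align 4
@0: width [4B, align 4] → 4
@4: mip_level [8B, align 4] → 12
+4 pad (align 8)
@16: stride [8B, align 8] → 24
@24: pitch [4B, align 4] → 28

24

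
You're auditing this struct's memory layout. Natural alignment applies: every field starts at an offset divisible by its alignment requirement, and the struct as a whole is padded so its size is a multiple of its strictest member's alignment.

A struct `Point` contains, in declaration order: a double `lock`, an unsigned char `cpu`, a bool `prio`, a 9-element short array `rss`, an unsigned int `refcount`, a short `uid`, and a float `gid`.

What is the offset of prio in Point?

9

0..8  lock  (8B, 8-aligned)
8..9  cpu  (1B, 1-aligned)
9..10  prio  (1B, 1-aligned)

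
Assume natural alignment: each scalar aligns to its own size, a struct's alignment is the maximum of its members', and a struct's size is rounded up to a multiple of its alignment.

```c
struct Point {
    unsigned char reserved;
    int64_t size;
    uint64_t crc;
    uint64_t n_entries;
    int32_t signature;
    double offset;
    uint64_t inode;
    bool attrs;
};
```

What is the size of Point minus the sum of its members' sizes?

@0: reserved [1B, align 1] → 1
+7 pad (align 8)
@8: size [8B, align 8] → 16
@16: crc [8B, align 8] → 24
@24: n_entries [8B, align 8] → 32
@32: signature [4B, align 4] → 36
+4 pad (align 8)
@40: offset [8B, align 8] → 48
@48: inode [8B, align 8] → 56
@56: attrs [1B, align 1] → 57
+7 tail pad (align 8)
size 64, align 8
data bytes 46, size 64 → padding 18

18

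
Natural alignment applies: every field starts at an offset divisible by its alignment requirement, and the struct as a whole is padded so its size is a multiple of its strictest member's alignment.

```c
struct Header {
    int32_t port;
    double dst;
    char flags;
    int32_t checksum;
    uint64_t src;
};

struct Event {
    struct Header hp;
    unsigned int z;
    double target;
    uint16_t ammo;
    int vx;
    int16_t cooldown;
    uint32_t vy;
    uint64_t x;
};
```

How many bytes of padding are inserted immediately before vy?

2

Header: port at 0 (size 4, align 4) → ends 4; pad 4 to align 8 for dst; dst at 8 (size 8, align 8) → ends 16; flags at 16 (size 1, align 1) → ends 17; pad 3 to align 4 for checksum; checksum at 20 (size 4, align 4) → ends 24; src at 24 (size 8, align 8) → ends 32; total 32 bytes, alignment 8
hp at 0 (size 32, align 8) → ends 32
z at 32 (size 4, align 4) → ends 36
pad 4 to align 8 for target
target at 40 (size 8, align 8) → ends 48
ammo at 48 (size 2, align 2) → ends 50
pad 2 to align 4 for vx
vx at 52 (size 4, align 4) → ends 56
cooldown at 56 (size 2, align 2) → ends 58
pad 2 to align 4 for vy
vy at 60 (size 4, align 4) → ends 64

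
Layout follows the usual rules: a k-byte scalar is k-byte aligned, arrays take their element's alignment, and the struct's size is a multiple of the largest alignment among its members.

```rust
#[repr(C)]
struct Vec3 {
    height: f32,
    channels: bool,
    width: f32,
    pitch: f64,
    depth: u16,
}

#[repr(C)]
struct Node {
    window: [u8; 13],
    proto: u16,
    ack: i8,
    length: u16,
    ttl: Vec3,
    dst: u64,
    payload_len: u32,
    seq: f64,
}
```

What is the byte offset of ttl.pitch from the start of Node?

40

Vec3: 0..4  height  (4B, 4-aligned); 4..5  channels  (1B, 1-aligned); 5..8  -- padding (3B); 8..12  width  (4B, 4-aligned); 12..16  -- padding (4B); 16..24  pitch  (8B, 8-aligned); 24..26  depth  (2B, 2-aligned); 26..32  -- tail padding (6B); sizeof = 32, alignof = 8
0..13  window  (13B, 1-aligned)
13..14  -- padding (1B)
14..16  proto  (2B, 2-aligned)
16..17  ack  (1B, 1-aligned)
17..18  -- padding (1B)
18..20  length  (2B, 2-aligned)
20..24  -- padding (4B)
24..56  ttl  (32B, 8-aligned)
within Vec3: pitch at 16
24 + 16 = 40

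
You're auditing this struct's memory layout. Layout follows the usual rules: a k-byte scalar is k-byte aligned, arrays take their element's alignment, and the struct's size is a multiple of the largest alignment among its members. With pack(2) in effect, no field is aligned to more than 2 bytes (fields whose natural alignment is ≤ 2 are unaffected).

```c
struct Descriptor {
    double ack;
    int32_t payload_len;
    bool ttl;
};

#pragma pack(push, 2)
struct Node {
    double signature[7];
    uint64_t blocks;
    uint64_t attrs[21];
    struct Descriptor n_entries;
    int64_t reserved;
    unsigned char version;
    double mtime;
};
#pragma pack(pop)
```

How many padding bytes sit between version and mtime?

1

Descriptor: @0: ack [8B, align 8] → 8; @8: payload_len [4B, align 4] → 12; @12: ttl [1B, align 1] → 13; +3 tail pad (align 8); size 16, align 8
@0: signature [56B, align 2] → 56
@56: blocks [8B, align 2] → 64
@64: attrs [168B, align 2] → 232
@232: n_entries [16B, align 2] → 248
@248: reserved [8B, align 2] → 256
@256: version [1B, align 1] → 257
+1 pad (align 2)
@258: mtime [8B, align 2] → 266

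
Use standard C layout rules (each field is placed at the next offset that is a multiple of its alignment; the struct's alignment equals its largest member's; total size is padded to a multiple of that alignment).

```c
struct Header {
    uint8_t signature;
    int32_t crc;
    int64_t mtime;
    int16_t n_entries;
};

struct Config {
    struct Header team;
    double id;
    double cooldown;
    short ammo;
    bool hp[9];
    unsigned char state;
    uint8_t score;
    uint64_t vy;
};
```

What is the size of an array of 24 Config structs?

Header: @0: signature [1B, align 1] → 1; +3 pad (align 4); @4: crc [4B, align 4] → 8; @8: mtime [8B, align 8] → 16; @16: n_entries [2B, align 2] → 18; +6 tail pad (align 8); size 24, align 8
@0: team [24B, align 8] → 24
@24: id [8B, align 8] → 32
@32: cooldown [8B, align 8] → 40
@40: ammo [2B, align 2] → 42
@42: hp [9B, align 1] → 51
@51: state [1B, align 1] → 52
@52: score [1B, align 1] → 53
+3 pad (align 8)
@56: vy [8B, align 8] → 64
size 64, align 8
array of 24: 24 × 64 = 1536

1536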